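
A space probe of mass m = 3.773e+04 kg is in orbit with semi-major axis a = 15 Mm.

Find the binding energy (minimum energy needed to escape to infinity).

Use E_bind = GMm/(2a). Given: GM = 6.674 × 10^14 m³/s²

Convert to SI: a = 15 Mm = 1.5e+07 m.
Total orbital energy is E = −GMm/(2a); binding energy is E_bind = −E = GMm/(2a).
E_bind = 6.674e+14 · 3.773e+04 / (2 · 1.5e+07) J ≈ 8.394e+11 J = 839.4 GJ.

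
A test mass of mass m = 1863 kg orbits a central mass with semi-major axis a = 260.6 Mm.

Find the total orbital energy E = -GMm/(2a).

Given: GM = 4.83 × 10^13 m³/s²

Convert to SI: a = 260.6 Mm = 2.606e+08 m.
E = −GMm / (2a).
E = −4.83e+13 · 1863 / (2 · 2.606e+08) J ≈ -1.726e+08 J = -172.6 MJ.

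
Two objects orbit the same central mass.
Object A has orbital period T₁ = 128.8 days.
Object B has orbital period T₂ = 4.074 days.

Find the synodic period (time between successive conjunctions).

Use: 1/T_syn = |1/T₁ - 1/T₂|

Convert to SI: T₁ = 128.8 days = 1.11283e+07 s; T₂ = 4.074 days = 351994 s.
T_syn = |T₁ · T₂ / (T₁ − T₂)|.
T_syn = |1.11283e+07 · 351994 / (1.11283e+07 − 351994)| s ≈ 3.635e+05 s = 4.207 days.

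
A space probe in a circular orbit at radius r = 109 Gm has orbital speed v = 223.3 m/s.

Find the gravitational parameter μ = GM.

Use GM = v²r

Convert to SI: r = 109 Gm = 1.09e+11 m.
For a circular orbit v² = GM/r, so GM = v² · r.
GM = (223.3)² · 1.09e+11 m³/s² ≈ 5.435e+15 m³/s² = 5.435 × 10^15 m³/s².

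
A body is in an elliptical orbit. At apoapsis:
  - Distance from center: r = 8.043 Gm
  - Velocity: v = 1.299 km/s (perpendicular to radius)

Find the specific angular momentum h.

Convert to SI: r = 8.043 Gm = 8.043e+09 m; v = 1.299 km/s = 1299 m/s.
With v perpendicular to r, h = r · v.
h = 8.043e+09 · 1299 m²/s ≈ 1.045e+13 m²/s.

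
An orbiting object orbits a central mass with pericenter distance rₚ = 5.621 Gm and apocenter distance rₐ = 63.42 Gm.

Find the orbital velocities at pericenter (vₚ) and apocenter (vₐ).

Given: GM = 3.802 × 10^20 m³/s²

Convert to SI: rₚ = 5.621 Gm = 5.621e+09 m; rₐ = 63.42 Gm = 6.342e+10 m.
Use the vis-viva equation v² = GM(2/r − 1/a) with a = (rₚ + rₐ)/2 = (5.621e+09 + 6.342e+10)/2 = 3.45205e+10 m.
vₚ = √(GM · (2/rₚ − 1/a)) = √(3.802e+20 · (2/5.621e+09 − 1/3.45205e+10)) m/s ≈ 3.525e+05 m/s = 352.5 km/s.
vₐ = √(GM · (2/rₐ − 1/a)) = √(3.802e+20 · (2/6.342e+10 − 1/3.45205e+10)) m/s ≈ 3.124e+04 m/s = 31.24 km/s.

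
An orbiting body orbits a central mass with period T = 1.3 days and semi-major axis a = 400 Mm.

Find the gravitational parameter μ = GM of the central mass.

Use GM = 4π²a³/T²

Convert to SI: T = 1.3 days = 112320 s; a = 400 Mm = 4e+08 m.
GM = 4π² · a³ / T².
GM = 4π² · (4e+08)³ / (112320)² m³/s² ≈ 2.003e+17 m³/s² = 2.003 × 10^17 m³/s².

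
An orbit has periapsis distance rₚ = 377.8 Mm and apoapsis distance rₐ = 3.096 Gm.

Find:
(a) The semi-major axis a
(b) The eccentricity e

Convert to SI: rₚ = 377.8 Mm = 3.778e+08 m; rₐ = 3.096 Gm = 3.096e+09 m.
(a) a = (rₚ + rₐ) / 2 = (3.778e+08 + 3.096e+09) / 2 ≈ 1.737e+09 m = 1.737 Gm.
(b) e = (rₐ − rₚ) / (rₐ + rₚ) = (3.096e+09 − 3.778e+08) / (3.096e+09 + 3.778e+08) ≈ 0.7825.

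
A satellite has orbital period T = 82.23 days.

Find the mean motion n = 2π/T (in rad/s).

Convert to SI: T = 82.23 days = 7.10467e+06 s.
n = 2π / T.
n = 2π / 7.10467e+06 s ≈ 8.844e-07 rad/s.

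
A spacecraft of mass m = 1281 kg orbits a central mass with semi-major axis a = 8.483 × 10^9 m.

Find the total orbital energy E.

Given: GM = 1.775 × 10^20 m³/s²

E = −GMm / (2a).
E = −1.775e+20 · 1281 / (2 · 8.483e+09) J ≈ -1.34e+13 J = -13.4 TJ.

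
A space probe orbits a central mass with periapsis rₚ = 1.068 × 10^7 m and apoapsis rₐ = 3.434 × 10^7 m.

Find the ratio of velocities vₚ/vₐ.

Conservation of angular momentum gives rₚvₚ = rₐvₐ, so vₚ/vₐ = rₐ/rₚ.
vₚ/vₐ = 3.434e+07 / 1.068e+07 ≈ 3.215.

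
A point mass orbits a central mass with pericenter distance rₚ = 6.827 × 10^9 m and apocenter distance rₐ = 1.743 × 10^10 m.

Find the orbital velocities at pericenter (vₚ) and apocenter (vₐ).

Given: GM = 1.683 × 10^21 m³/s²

Use the vis-viva equation v² = GM(2/r − 1/a) with a = (rₚ + rₐ)/2 = (6.827e+09 + 1.743e+10)/2 = 1.21285e+10 m.
vₚ = √(GM · (2/rₚ − 1/a)) = √(1.683e+21 · (2/6.827e+09 − 1/1.21285e+10)) m/s ≈ 5.952e+05 m/s = 595.2 km/s.
vₐ = √(GM · (2/rₐ − 1/a)) = √(1.683e+21 · (2/1.743e+10 − 1/1.21285e+10)) m/s ≈ 2.331e+05 m/s = 233.1 km/s.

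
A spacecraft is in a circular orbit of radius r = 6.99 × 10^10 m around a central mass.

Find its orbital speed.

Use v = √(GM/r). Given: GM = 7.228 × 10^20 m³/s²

For a circular orbit, gravity supplies the centripetal force, so v = √(GM / r).
v = √(7.228e+20 / 6.99e+10) m/s ≈ 1.017e+05 m/s = 101.7 km/s.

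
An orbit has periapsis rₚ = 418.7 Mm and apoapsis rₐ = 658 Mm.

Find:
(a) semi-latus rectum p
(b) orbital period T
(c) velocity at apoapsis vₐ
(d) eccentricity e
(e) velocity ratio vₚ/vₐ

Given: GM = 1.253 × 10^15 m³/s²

Convert to SI: rₚ = 418.7 Mm = 4.187e+08 m; rₐ = 658 Mm = 6.58e+08 m.
(a) From a = (rₚ + rₐ)/2 = 5.3835e+08 m and e = (rₐ − rₚ)/(rₐ + rₚ) = 0.222253, p = a(1 − e²) = 5.3835e+08 · (1 − (0.222253)²) ≈ 5.118e+08 m
(b) With a = (rₚ + rₐ)/2 = 5.3835e+08 m, T = 2π √(a³/GM) = 2π √((5.3835e+08)³/1.253e+15) s ≈ 2.217e+06 s
(c) With a = (rₚ + rₐ)/2 = 5.3835e+08 m, vₐ = √(GM (2/rₐ − 1/a)) = √(1.253e+15 · (2/6.58e+08 − 1/5.3835e+08)) m/s ≈ 1217 m/s
(d) e = (rₐ − rₚ)/(rₐ + rₚ) = (6.58e+08 − 4.187e+08)/(6.58e+08 + 4.187e+08) ≈ 0.2223
(e) Conservation of angular momentum (rₚvₚ = rₐvₐ) gives vₚ/vₐ = rₐ/rₚ = 6.58e+08/4.187e+08 ≈ 1.572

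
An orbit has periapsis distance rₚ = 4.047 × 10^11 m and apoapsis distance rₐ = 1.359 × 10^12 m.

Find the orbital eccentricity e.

e = (rₐ − rₚ) / (rₐ + rₚ).
e = (1.359e+12 − 4.047e+11) / (1.359e+12 + 4.047e+11) = 9.543e+11 / 1.7637e+12 ≈ 0.5411.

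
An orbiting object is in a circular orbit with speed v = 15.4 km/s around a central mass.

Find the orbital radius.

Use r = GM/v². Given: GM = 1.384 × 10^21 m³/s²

Convert to SI: v = 15.4 km/s = 15400 m/s.
For a circular orbit, v² = GM / r, so r = GM / v².
r = 1.384e+21 / (15400)² m ≈ 5.836e+12 m = 5.836 Tm.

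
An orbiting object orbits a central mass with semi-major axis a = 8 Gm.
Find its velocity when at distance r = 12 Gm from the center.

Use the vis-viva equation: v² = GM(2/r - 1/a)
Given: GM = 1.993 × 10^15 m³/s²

Convert to SI: a = 8 Gm = 8e+09 m; r = 12 Gm = 1.2e+10 m.
Vis-viva: v = √(GM · (2/r − 1/a)).
2/r − 1/a = 2/1.2e+10 − 1/8e+09 = 4.16667e-11 m⁻¹.
v = √(1.993e+15 · 4.16667e-11) m/s ≈ 288.2 m/s = 288.2 m/s.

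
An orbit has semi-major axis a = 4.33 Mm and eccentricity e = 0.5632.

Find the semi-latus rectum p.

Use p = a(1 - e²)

Convert to SI: a = 4.33 Mm = 4.33e+06 m.
p = a (1 − e²).
p = 4.33e+06 · (1 − (0.5632)²) = 4.33e+06 · 0.682806 ≈ 2.957e+06 m = 2.957 Mm.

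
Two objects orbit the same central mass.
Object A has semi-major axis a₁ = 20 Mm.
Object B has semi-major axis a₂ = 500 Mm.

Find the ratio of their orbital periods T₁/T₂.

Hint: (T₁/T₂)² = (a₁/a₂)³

Convert to SI: a₁ = 20 Mm = 2e+07 m; a₂ = 500 Mm = 5e+08 m.
From Kepler's third law, (T₁/T₂)² = (a₁/a₂)³, so T₁/T₂ = (a₁/a₂)^(3/2).
a₁/a₂ = 2e+07 / 5e+08 = 0.04.
T₁/T₂ = (0.04)^(3/2) ≈ 0.008.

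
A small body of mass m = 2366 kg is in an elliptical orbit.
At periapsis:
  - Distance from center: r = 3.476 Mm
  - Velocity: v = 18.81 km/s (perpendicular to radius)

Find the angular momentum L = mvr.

Convert to SI: r = 3.476 Mm = 3.476e+06 m; v = 18.81 km/s = 18810 m/s.
Since v is perpendicular to r, L = m · v · r.
L = 2366 · 18810 · 3.476e+06 kg·m²/s ≈ 1.547e+14 kg·m²/s.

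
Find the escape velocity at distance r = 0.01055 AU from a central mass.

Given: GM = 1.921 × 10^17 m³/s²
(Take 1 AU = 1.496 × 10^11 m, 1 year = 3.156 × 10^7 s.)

Convert to SI: r = 0.01055 AU = 1.57828e+09 m.
Escape velocity comes from setting total energy to zero: ½v² − GM/r = 0 ⇒ v_esc = √(2GM / r).
v_esc = √(2 · 1.921e+17 / 1.57828e+09) m/s ≈ 1.56e+04 m/s = 3.291 AU/year.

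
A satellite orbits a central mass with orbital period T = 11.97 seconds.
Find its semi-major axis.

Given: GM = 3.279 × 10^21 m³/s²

Invert Kepler's third law: a = (GM · T² / (4π²))^(1/3).
Substituting T = 11.97 s and GM = 3.279e+21 m³/s²:
a = (3.279e+21 · (11.97)² / (4π²))^(1/3) m
a ≈ 2.283e+07 m = 2.283 × 10^7 m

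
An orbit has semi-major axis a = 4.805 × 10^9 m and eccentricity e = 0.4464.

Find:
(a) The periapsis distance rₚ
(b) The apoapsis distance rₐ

(a) rₚ = a(1 − e) = 4.805e+09 · (1 − 0.4464) = 4.805e+09 · 0.5536 ≈ 2.66e+09 m = 2.66 × 10^9 m.
(b) rₐ = a(1 + e) = 4.805e+09 · (1 + 0.4464) = 4.805e+09 · 1.4464 ≈ 6.95e+09 m = 6.95 × 10^9 m.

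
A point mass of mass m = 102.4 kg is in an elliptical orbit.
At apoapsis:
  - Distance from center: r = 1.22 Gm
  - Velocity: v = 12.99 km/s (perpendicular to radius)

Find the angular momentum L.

Convert to SI: r = 1.22 Gm = 1.22e+09 m; v = 12.99 km/s = 12990 m/s.
Since v is perpendicular to r, L = m · v · r.
L = 102.4 · 12990 · 1.22e+09 kg·m²/s ≈ 1.623e+15 kg·m²/s.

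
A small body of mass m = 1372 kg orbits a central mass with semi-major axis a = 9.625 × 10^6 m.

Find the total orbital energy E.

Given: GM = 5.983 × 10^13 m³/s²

E = −GMm / (2a).
E = −5.983e+13 · 1372 / (2 · 9.625e+06) J ≈ -4.264e+09 J = -4.264 GJ.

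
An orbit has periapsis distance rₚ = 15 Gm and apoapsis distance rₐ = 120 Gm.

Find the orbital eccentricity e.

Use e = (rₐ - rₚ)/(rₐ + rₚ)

Convert to SI: rₚ = 15 Gm = 1.5e+10 m; rₐ = 120 Gm = 1.2e+11 m.
e = (rₐ − rₚ) / (rₐ + rₚ).
e = (1.2e+11 − 1.5e+10) / (1.2e+11 + 1.5e+10) = 1.05e+11 / 1.35e+11 ≈ 0.7778.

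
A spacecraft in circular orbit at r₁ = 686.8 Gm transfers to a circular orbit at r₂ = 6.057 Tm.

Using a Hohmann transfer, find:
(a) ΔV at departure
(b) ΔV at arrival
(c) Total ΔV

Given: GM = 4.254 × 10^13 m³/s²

Convert to SI: r₁ = 686.8 Gm = 6.868e+11 m; r₂ = 6.057 Tm = 6.057e+12 m.
Transfer semi-major axis: a_t = (r₁ + r₂)/2 = (6.868e+11 + 6.057e+12)/2 = 3.3719e+12 m.
Circular speeds: v₁ = √(GM/r₁) = 7.87016 m/s, v₂ = √(GM/r₂) = 2.65015 m/s.
Transfer speeds (vis-viva v² = GM(2/r − 1/a_t)): v₁ᵗ = 10.5481 m/s, v₂ᵗ = 1.19605 m/s.
(a) ΔV₁ = |v₁ᵗ − v₁| ≈ 2.678 m/s = 2.678 m/s.
(b) ΔV₂ = |v₂ − v₂ᵗ| ≈ 1.454 m/s = 1.454 m/s.
(c) ΔV_total = ΔV₁ + ΔV₂ ≈ 4.132 m/s = 4.132 m/s.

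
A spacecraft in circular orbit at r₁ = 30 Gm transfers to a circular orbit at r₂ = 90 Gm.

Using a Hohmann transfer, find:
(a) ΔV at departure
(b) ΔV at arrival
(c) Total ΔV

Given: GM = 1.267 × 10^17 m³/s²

Convert to SI: r₁ = 30 Gm = 3e+10 m; r₂ = 90 Gm = 9e+10 m.
Transfer semi-major axis: a_t = (r₁ + r₂)/2 = (3e+10 + 9e+10)/2 = 6e+10 m.
Circular speeds: v₁ = √(GM/r₁) = 2055.08 m/s, v₂ = √(GM/r₂) = 1186.5 m/s.
Transfer speeds (vis-viva v² = GM(2/r − 1/a_t)): v₁ᵗ = 2516.94 m/s, v₂ᵗ = 838.981 m/s.
(a) ΔV₁ = |v₁ᵗ − v₁| ≈ 461.9 m/s = 461.9 m/s.
(b) ΔV₂ = |v₂ − v₂ᵗ| ≈ 347.5 m/s = 347.5 m/s.
(c) ΔV_total = ΔV₁ + ΔV₂ ≈ 809.4 m/s = 809.4 m/s.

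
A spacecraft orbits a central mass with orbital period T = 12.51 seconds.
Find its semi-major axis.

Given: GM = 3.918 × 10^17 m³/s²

Invert Kepler's third law: a = (GM · T² / (4π²))^(1/3).
Substituting T = 12.51 s and GM = 3.918e+17 m³/s²:
a = (3.918e+17 · (12.51)² / (4π²))^(1/3) m
a ≈ 1.158e+06 m = 1.158 × 10^6 m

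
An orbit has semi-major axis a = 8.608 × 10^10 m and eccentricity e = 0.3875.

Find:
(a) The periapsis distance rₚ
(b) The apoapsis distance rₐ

(a) rₚ = a(1 − e) = 8.608e+10 · (1 − 0.3875) = 8.608e+10 · 0.6125 ≈ 5.272e+10 m = 5.272 × 10^10 m.
(b) rₐ = a(1 + e) = 8.608e+10 · (1 + 0.3875) = 8.608e+10 · 1.3875 ≈ 1.194e+11 m = 1.194 × 10^11 m.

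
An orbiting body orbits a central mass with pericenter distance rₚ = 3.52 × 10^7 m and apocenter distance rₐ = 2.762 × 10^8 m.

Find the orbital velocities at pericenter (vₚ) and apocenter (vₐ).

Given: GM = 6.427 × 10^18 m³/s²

Use the vis-viva equation v² = GM(2/r − 1/a) with a = (rₚ + rₐ)/2 = (3.52e+07 + 2.762e+08)/2 = 1.557e+08 m.
vₚ = √(GM · (2/rₚ − 1/a)) = √(6.427e+18 · (2/3.52e+07 − 1/1.557e+08)) m/s ≈ 5.691e+05 m/s = 569.1 km/s.
vₐ = √(GM · (2/rₐ − 1/a)) = √(6.427e+18 · (2/2.762e+08 − 1/1.557e+08)) m/s ≈ 7.253e+04 m/s = 72.53 km/s.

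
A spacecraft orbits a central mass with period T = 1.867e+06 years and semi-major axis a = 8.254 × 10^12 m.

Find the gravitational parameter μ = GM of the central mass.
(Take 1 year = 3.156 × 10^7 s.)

Convert to SI: T = 1.867e+06 years = 5.89225e+13 s.
GM = 4π² · a³ / T².
GM = 4π² · (8.254e+12)³ / (5.89225e+13)² m³/s² ≈ 6.394e+12 m³/s² = 6.394 × 10^12 m³/s².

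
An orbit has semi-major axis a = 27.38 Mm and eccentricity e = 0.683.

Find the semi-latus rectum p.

Convert to SI: a = 27.38 Mm = 2.738e+07 m.
p = a (1 − e²).
p = 2.738e+07 · (1 − (0.683)²) = 2.738e+07 · 0.533511 ≈ 1.461e+07 m = 14.61 Mm.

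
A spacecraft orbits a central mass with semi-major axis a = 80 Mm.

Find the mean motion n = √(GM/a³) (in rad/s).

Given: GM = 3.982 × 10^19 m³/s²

Convert to SI: a = 80 Mm = 8e+07 m.
n = √(GM / a³).
n = √(3.982e+19 / (8e+07)³) rad/s ≈ 0.008819 rad/s.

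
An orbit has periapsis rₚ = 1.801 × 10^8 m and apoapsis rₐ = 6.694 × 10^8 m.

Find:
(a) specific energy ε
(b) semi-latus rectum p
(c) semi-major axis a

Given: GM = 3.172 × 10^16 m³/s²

(a) With a = (rₚ + rₐ)/2 = 4.2475e+08 m, ε = −GM/(2a) = −3.172e+16/(2 · 4.2475e+08) J/kg ≈ -3.734e+07 J/kg
(b) From a = (rₚ + rₐ)/2 = 4.2475e+08 m and e = (rₐ − rₚ)/(rₐ + rₚ) = 0.575986, p = a(1 − e²) = 4.2475e+08 · (1 − (0.575986)²) ≈ 2.838e+08 m
(c) a = (rₚ + rₐ)/2 = (1.801e+08 + 6.694e+08)/2 ≈ 4.248e+08 m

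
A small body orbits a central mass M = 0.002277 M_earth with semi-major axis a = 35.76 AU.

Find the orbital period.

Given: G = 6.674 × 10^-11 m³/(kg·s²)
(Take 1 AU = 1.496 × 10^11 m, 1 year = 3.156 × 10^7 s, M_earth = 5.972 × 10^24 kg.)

Convert to SI: a = 35.76 AU = 5.3497e+12 m; M = 0.002277 M_earth = 1.35982e+22 kg.
GM = G · M = 6.674e-11 · 1.35982e+22 = 9.07547e+11 m³/s².
Kepler's third law: T = 2π √(a³ / GM).
Substituting a = 5.3497e+12 m and GM = 9.07547e+11 m³/s²:
T = 2π √((5.3497e+12)³ / 9.07547e+11) s
T ≈ 8.161e+13 s = 2.586e+06 years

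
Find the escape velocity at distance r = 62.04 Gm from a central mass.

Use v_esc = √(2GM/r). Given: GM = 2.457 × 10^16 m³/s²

Convert to SI: r = 62.04 Gm = 6.204e+10 m.
Escape velocity comes from setting total energy to zero: ½v² − GM/r = 0 ⇒ v_esc = √(2GM / r).
v_esc = √(2 · 2.457e+16 / 6.204e+10) m/s ≈ 890 m/s = 890 m/s.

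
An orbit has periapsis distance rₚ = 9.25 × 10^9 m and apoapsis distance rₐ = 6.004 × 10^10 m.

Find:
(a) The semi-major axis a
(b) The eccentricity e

(a) a = (rₚ + rₐ) / 2 = (9.25e+09 + 6.004e+10) / 2 ≈ 3.464e+10 m = 3.465 × 10^10 m.
(b) e = (rₐ − rₚ) / (rₐ + rₚ) = (6.004e+10 − 9.25e+09) / (6.004e+10 + 9.25e+09) ≈ 0.733.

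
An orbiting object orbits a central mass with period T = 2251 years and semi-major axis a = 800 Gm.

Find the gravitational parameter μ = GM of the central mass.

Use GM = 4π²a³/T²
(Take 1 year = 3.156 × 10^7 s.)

Convert to SI: T = 2251 years = 7.10416e+10 s; a = 800 Gm = 8e+11 m.
GM = 4π² · a³ / T².
GM = 4π² · (8e+11)³ / (7.10416e+10)² m³/s² ≈ 4.005e+15 m³/s² = 4.005 × 10^15 m³/s².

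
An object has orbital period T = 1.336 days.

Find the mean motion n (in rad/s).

Convert to SI: T = 1.336 days = 115430 s.
n = 2π / T.
n = 2π / 115430 s ≈ 5.443e-05 rad/s.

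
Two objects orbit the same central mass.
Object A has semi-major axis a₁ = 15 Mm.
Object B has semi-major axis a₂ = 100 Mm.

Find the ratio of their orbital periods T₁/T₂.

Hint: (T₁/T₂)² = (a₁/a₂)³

Convert to SI: a₁ = 15 Mm = 1.5e+07 m; a₂ = 100 Mm = 1e+08 m.
From Kepler's third law, (T₁/T₂)² = (a₁/a₂)³, so T₁/T₂ = (a₁/a₂)^(3/2).
a₁/a₂ = 1.5e+07 / 1e+08 = 0.15.
T₁/T₂ = (0.15)^(3/2) ≈ 0.05809.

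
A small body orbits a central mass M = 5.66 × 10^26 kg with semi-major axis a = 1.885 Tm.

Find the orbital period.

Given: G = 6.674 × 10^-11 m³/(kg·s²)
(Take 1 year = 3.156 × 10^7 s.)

Convert to SI: a = 1.885 Tm = 1.885e+12 m.
GM = G · M = 6.674e-11 · 5.66e+26 = 3.77748e+16 m³/s².
Kepler's third law: T = 2π √(a³ / GM).
Substituting a = 1.885e+12 m and GM = 3.77748e+16 m³/s²:
T = 2π √((1.885e+12)³ / 3.77748e+16) s
T ≈ 8.367e+10 s = 2651 years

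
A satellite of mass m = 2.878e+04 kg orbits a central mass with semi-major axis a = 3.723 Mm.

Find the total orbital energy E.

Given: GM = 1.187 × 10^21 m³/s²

Convert to SI: a = 3.723 Mm = 3.723e+06 m.
E = −GMm / (2a).
E = −1.187e+21 · 2.878e+04 / (2 · 3.723e+06) J ≈ -4.588e+18 J = -4.588 EJ.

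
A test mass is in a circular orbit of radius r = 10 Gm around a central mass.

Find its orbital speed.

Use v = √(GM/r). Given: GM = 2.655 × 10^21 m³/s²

Convert to SI: r = 10 Gm = 1e+10 m.
For a circular orbit, gravity supplies the centripetal force, so v = √(GM / r).
v = √(2.655e+21 / 1e+10) m/s ≈ 5.153e+05 m/s = 515.3 km/s.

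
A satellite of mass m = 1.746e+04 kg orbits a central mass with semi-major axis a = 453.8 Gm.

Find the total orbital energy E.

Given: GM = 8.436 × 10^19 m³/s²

Convert to SI: a = 453.8 Gm = 4.538e+11 m.
E = −GMm / (2a).
E = −8.436e+19 · 1.746e+04 / (2 · 4.538e+11) J ≈ -1.623e+12 J = -1.623 TJ.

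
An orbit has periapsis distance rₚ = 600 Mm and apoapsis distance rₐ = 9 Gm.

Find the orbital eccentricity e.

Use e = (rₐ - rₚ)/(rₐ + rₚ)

Convert to SI: rₚ = 600 Mm = 6e+08 m; rₐ = 9 Gm = 9e+09 m.
e = (rₐ − rₚ) / (rₐ + rₚ).
e = (9e+09 − 6e+08) / (9e+09 + 6e+08) = 8.4e+09 / 9.6e+09 ≈ 0.875.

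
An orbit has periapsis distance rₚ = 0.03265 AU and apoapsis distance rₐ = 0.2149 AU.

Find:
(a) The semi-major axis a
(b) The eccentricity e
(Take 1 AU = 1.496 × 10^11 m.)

Convert to SI: rₚ = 0.03265 AU = 4.88444e+09 m; rₐ = 0.2149 AU = 3.2149e+10 m.
(a) a = (rₚ + rₐ) / 2 = (4.88444e+09 + 3.2149e+10) / 2 ≈ 1.852e+10 m = 0.1238 AU.
(b) e = (rₐ − rₚ) / (rₐ + rₚ) = (3.2149e+10 − 4.88444e+09) / (3.2149e+10 + 4.88444e+09) ≈ 0.7362.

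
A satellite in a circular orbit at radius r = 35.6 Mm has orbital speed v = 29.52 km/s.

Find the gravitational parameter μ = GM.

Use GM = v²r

Convert to SI: r = 35.6 Mm = 3.56e+07 m; v = 29.52 km/s = 29520 m/s.
For a circular orbit v² = GM/r, so GM = v² · r.
GM = (29520)² · 3.56e+07 m³/s² ≈ 3.102e+16 m³/s² = 3.102 × 10^16 m³/s².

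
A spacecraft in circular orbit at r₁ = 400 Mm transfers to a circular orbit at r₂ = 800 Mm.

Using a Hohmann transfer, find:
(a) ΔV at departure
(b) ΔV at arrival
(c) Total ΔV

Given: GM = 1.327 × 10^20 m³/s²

Convert to SI: r₁ = 400 Mm = 4e+08 m; r₂ = 800 Mm = 8e+08 m.
Transfer semi-major axis: a_t = (r₁ + r₂)/2 = (4e+08 + 8e+08)/2 = 6e+08 m.
Circular speeds: v₁ = √(GM/r₁) = 575977 m/s, v₂ = √(GM/r₂) = 407278 m/s.
Transfer speeds (vis-viva v² = GM(2/r − 1/a_t)): v₁ᵗ = 665081 m/s, v₂ᵗ = 332541 m/s.
(a) ΔV₁ = |v₁ᵗ − v₁| ≈ 8.91e+04 m/s = 89.1 km/s.
(b) ΔV₂ = |v₂ − v₂ᵗ| ≈ 7.474e+04 m/s = 74.74 km/s.
(c) ΔV_total = ΔV₁ + ΔV₂ ≈ 1.638e+05 m/s = 163.8 km/s.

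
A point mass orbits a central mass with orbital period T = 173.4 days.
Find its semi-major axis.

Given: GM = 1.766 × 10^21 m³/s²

Convert to SI: T = 173.4 days = 1.49818e+07 s.
Invert Kepler's third law: a = (GM · T² / (4π²))^(1/3).
Substituting T = 1.49818e+07 s and GM = 1.766e+21 m³/s²:
a = (1.766e+21 · (1.49818e+07)² / (4π²))^(1/3) m
a ≈ 2.157e+11 m = 215.7 Gm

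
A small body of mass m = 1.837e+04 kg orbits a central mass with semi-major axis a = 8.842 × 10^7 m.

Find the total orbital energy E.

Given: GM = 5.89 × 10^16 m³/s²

E = −GMm / (2a).
E = −5.89e+16 · 1.837e+04 / (2 · 8.842e+07) J ≈ -6.118e+12 J = -6.118 TJ.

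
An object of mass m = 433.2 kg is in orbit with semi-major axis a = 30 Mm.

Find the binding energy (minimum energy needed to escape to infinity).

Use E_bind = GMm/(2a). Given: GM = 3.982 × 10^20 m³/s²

Convert to SI: a = 30 Mm = 3e+07 m.
Total orbital energy is E = −GMm/(2a); binding energy is E_bind = −E = GMm/(2a).
E_bind = 3.982e+20 · 433.2 / (2 · 3e+07) J ≈ 2.875e+15 J = 2.875 PJ.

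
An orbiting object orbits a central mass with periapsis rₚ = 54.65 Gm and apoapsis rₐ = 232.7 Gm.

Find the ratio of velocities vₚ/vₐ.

Convert to SI: rₚ = 54.65 Gm = 5.465e+10 m; rₐ = 232.7 Gm = 2.327e+11 m.
Conservation of angular momentum gives rₚvₚ = rₐvₐ, so vₚ/vₐ = rₐ/rₚ.
vₚ/vₐ = 2.327e+11 / 5.465e+10 ≈ 4.258.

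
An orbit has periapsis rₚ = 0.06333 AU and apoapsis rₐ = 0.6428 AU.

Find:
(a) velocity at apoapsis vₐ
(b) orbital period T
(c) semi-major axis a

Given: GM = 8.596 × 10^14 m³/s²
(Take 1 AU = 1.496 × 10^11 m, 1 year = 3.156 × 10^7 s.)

Convert to SI: rₚ = 0.06333 AU = 9.47417e+09 m; rₐ = 0.6428 AU = 9.61629e+10 m.
(a) With a = (rₚ + rₐ)/2 = 5.28185e+10 m, vₐ = √(GM (2/rₐ − 1/a)) = √(8.596e+14 · (2/9.61629e+10 − 1/5.28185e+10)) m/s ≈ 40.04 m/s
(b) With a = (rₚ + rₐ)/2 = 5.28185e+10 m, T = 2π √(a³/GM) = 2π √((5.28185e+10)³/8.596e+14) s ≈ 2.601e+09 s
(c) a = (rₚ + rₐ)/2 = (9.47417e+09 + 9.61629e+10)/2 ≈ 5.282e+10 m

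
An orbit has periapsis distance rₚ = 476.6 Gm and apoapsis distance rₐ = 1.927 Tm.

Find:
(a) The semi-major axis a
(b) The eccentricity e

Convert to SI: rₚ = 476.6 Gm = 4.766e+11 m; rₐ = 1.927 Tm = 1.927e+12 m.
(a) a = (rₚ + rₐ) / 2 = (4.766e+11 + 1.927e+12) / 2 ≈ 1.202e+12 m = 1.202 Tm.
(b) e = (rₐ − rₚ) / (rₐ + rₚ) = (1.927e+12 − 4.766e+11) / (1.927e+12 + 4.766e+11) ≈ 0.6034.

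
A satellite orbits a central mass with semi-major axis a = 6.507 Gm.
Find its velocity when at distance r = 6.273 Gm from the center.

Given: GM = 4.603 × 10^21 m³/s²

Convert to SI: a = 6.507 Gm = 6.507e+09 m; r = 6.273 Gm = 6.273e+09 m.
Vis-viva: v = √(GM · (2/r − 1/a)).
2/r − 1/a = 2/6.273e+09 − 1/6.507e+09 = 1.65146e-10 m⁻¹.
v = √(4.603e+21 · 1.65146e-10) m/s ≈ 8.719e+05 m/s = 871.9 km/s.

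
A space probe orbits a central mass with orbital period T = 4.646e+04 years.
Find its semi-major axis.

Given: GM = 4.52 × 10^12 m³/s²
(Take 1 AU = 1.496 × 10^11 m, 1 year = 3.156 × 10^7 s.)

Convert to SI: T = 4.646e+04 years = 1.46628e+12 s.
Invert Kepler's third law: a = (GM · T² / (4π²))^(1/3).
Substituting T = 1.46628e+12 s and GM = 4.52e+12 m³/s²:
a = (4.52e+12 · (1.46628e+12)² / (4π²))^(1/3) m
a ≈ 6.267e+11 m = 4.189 AU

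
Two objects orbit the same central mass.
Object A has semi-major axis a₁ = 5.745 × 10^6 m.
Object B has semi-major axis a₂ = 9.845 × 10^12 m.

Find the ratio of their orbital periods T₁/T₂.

From Kepler's third law, (T₁/T₂)² = (a₁/a₂)³, so T₁/T₂ = (a₁/a₂)^(3/2).
a₁/a₂ = 5.745e+06 / 9.845e+12 = 5.83545e-07.
T₁/T₂ = (5.83545e-07)^(3/2) ≈ 4.458e-10.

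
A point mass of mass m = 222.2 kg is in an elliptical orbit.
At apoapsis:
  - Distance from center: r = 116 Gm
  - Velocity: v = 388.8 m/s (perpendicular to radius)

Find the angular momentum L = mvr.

Convert to SI: r = 116 Gm = 1.16e+11 m.
Since v is perpendicular to r, L = m · v · r.
L = 222.2 · 388.8 · 1.16e+11 kg·m²/s ≈ 1.002e+16 kg·m²/s.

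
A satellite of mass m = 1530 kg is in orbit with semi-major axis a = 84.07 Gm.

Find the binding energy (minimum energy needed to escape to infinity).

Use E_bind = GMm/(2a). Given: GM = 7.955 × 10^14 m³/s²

Convert to SI: a = 84.07 Gm = 8.407e+10 m.
Total orbital energy is E = −GMm/(2a); binding energy is E_bind = −E = GMm/(2a).
E_bind = 7.955e+14 · 1530 / (2 · 8.407e+10) J ≈ 7.239e+06 J = 7.239 MJ.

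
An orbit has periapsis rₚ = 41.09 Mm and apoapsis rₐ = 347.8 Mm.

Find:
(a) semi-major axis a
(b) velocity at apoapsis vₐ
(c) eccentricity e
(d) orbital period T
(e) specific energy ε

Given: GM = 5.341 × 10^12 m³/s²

Convert to SI: rₚ = 41.09 Mm = 4.109e+07 m; rₐ = 347.8 Mm = 3.478e+08 m.
(a) a = (rₚ + rₐ)/2 = (4.109e+07 + 3.478e+08)/2 ≈ 1.944e+08 m
(b) With a = (rₚ + rₐ)/2 = 1.94445e+08 m, vₐ = √(GM (2/rₐ − 1/a)) = √(5.341e+12 · (2/3.478e+08 − 1/1.94445e+08)) m/s ≈ 56.97 m/s
(c) e = (rₐ − rₚ)/(rₐ + rₚ) = (3.478e+08 − 4.109e+07)/(3.478e+08 + 4.109e+07) ≈ 0.7887
(d) With a = (rₚ + rₐ)/2 = 1.94445e+08 m, T = 2π √(a³/GM) = 2π √((1.94445e+08)³/5.341e+12) s ≈ 7.372e+06 s
(e) With a = (rₚ + rₐ)/2 = 1.94445e+08 m, ε = −GM/(2a) = −5.341e+12/(2 · 1.94445e+08) J/kg ≈ -1.373e+04 J/kg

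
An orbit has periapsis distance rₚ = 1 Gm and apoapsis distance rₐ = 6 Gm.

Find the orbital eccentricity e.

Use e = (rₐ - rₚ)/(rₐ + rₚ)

Convert to SI: rₚ = 1 Gm = 1e+09 m; rₐ = 6 Gm = 6e+09 m.
e = (rₐ − rₚ) / (rₐ + rₚ).
e = (6e+09 − 1e+09) / (6e+09 + 1e+09) = 5e+09 / 7e+09 ≈ 0.7143.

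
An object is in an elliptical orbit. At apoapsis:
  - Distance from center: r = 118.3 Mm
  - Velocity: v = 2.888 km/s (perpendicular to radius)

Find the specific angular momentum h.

Convert to SI: r = 118.3 Mm = 1.183e+08 m; v = 2.888 km/s = 2888 m/s.
With v perpendicular to r, h = r · v.
h = 1.183e+08 · 2888 m²/s ≈ 3.417e+11 m²/s.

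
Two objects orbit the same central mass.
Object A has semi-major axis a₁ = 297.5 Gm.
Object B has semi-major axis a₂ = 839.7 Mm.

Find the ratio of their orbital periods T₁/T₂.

Convert to SI: a₁ = 297.5 Gm = 2.975e+11 m; a₂ = 839.7 Mm = 8.397e+08 m.
From Kepler's third law, (T₁/T₂)² = (a₁/a₂)³, so T₁/T₂ = (a₁/a₂)^(3/2).
a₁/a₂ = 2.975e+11 / 8.397e+08 = 354.293.
T₁/T₂ = (354.293)^(3/2) ≈ 6669.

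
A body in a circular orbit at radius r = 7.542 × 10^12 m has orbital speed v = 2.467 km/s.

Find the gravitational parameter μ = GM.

Convert to SI: v = 2.467 km/s = 2467 m/s.
For a circular orbit v² = GM/r, so GM = v² · r.
GM = (2467)² · 7.542e+12 m³/s² ≈ 4.59e+19 m³/s² = 4.59 × 10^19 m³/s².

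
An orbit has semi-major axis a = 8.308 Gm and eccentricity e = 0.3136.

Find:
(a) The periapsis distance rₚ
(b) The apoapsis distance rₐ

Convert to SI: a = 8.308 Gm = 8.308e+09 m.
(a) rₚ = a(1 − e) = 8.308e+09 · (1 − 0.3136) = 8.308e+09 · 0.6864 ≈ 5.703e+09 m = 5.703 Gm.
(b) rₐ = a(1 + e) = 8.308e+09 · (1 + 0.3136) = 8.308e+09 · 1.3136 ≈ 1.091e+10 m = 10.91 Gm.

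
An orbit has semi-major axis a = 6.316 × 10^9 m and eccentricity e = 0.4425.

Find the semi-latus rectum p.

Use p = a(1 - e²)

p = a (1 − e²).
p = 6.316e+09 · (1 − (0.4425)²) = 6.316e+09 · 0.804194 ≈ 5.079e+09 m = 5.079 × 10^9 m.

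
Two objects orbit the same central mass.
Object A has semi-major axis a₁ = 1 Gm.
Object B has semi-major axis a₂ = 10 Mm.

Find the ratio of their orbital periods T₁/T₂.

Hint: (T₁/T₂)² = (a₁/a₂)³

Convert to SI: a₁ = 1 Gm = 1e+09 m; a₂ = 10 Mm = 1e+07 m.
From Kepler's third law, (T₁/T₂)² = (a₁/a₂)³, so T₁/T₂ = (a₁/a₂)^(3/2).
a₁/a₂ = 1e+09 / 1e+07 = 100.
T₁/T₂ = (100)^(3/2) ≈ 1000.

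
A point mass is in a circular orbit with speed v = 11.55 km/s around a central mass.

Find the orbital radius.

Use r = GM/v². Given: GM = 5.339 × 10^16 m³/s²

Convert to SI: v = 11.55 km/s = 11550 m/s.
For a circular orbit, v² = GM / r, so r = GM / v².
r = 5.339e+16 / (11550)² m ≈ 4.002e+08 m = 400.2 Mm.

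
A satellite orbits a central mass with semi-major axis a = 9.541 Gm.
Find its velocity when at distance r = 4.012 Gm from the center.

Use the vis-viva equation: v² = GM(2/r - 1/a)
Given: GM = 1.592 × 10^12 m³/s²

Convert to SI: a = 9.541 Gm = 9.541e+09 m; r = 4.012 Gm = 4.012e+09 m.
Vis-viva: v = √(GM · (2/r − 1/a)).
2/r − 1/a = 2/4.012e+09 − 1/9.541e+09 = 3.93694e-10 m⁻¹.
v = √(1.592e+12 · 3.93694e-10) m/s ≈ 25.04 m/s = 25.04 m/s.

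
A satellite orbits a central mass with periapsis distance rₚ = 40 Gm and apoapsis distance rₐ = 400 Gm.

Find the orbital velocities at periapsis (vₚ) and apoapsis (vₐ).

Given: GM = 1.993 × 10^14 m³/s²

Convert to SI: rₚ = 40 Gm = 4e+10 m; rₐ = 400 Gm = 4e+11 m.
Use the vis-viva equation v² = GM(2/r − 1/a) with a = (rₚ + rₐ)/2 = (4e+10 + 4e+11)/2 = 2.2e+11 m.
vₚ = √(GM · (2/rₚ − 1/a)) = √(1.993e+14 · (2/4e+10 − 1/2.2e+11)) m/s ≈ 95.18 m/s = 95.18 m/s.
vₐ = √(GM · (2/rₐ − 1/a)) = √(1.993e+14 · (2/4e+11 − 1/2.2e+11)) m/s ≈ 9.518 m/s = 9.518 m/s.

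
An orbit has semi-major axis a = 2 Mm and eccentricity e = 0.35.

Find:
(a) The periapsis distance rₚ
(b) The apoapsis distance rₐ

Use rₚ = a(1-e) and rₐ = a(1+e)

Convert to SI: a = 2 Mm = 2e+06 m.
(a) rₚ = a(1 − e) = 2e+06 · (1 − 0.35) = 2e+06 · 0.65 ≈ 1.3e+06 m = 1.3 Mm.
(b) rₐ = a(1 + e) = 2e+06 · (1 + 0.35) = 2e+06 · 1.35 ≈ 2.7e+06 m = 2.7 Mm.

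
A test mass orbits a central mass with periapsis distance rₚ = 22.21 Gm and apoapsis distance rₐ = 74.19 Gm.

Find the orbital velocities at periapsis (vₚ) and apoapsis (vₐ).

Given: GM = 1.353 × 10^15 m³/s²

Convert to SI: rₚ = 22.21 Gm = 2.221e+10 m; rₐ = 74.19 Gm = 7.419e+10 m.
Use the vis-viva equation v² = GM(2/r − 1/a) with a = (rₚ + rₐ)/2 = (2.221e+10 + 7.419e+10)/2 = 4.82e+10 m.
vₚ = √(GM · (2/rₚ − 1/a)) = √(1.353e+15 · (2/2.221e+10 − 1/4.82e+10)) m/s ≈ 306.2 m/s = 306.2 m/s.
vₐ = √(GM · (2/rₐ − 1/a)) = √(1.353e+15 · (2/7.419e+10 − 1/4.82e+10)) m/s ≈ 91.67 m/s = 91.67 m/s.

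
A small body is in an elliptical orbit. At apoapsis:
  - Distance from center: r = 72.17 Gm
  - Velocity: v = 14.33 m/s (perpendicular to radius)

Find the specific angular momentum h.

Convert to SI: r = 72.17 Gm = 7.217e+10 m.
With v perpendicular to r, h = r · v.
h = 7.217e+10 · 14.33 m²/s ≈ 1.034e+12 m²/s.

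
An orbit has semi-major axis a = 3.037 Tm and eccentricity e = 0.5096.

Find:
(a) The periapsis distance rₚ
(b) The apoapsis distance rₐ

Convert to SI: a = 3.037 Tm = 3.037e+12 m.
(a) rₚ = a(1 − e) = 3.037e+12 · (1 − 0.5096) = 3.037e+12 · 0.4904 ≈ 1.489e+12 m = 1.489 Tm.
(b) rₐ = a(1 + e) = 3.037e+12 · (1 + 0.5096) = 3.037e+12 · 1.5096 ≈ 4.585e+12 m = 4.585 Tm.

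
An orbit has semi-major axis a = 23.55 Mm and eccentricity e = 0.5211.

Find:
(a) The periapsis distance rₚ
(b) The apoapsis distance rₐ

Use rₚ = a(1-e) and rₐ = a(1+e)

Convert to SI: a = 23.55 Mm = 2.355e+07 m.
(a) rₚ = a(1 − e) = 2.355e+07 · (1 − 0.5211) = 2.355e+07 · 0.4789 ≈ 1.128e+07 m = 11.28 Mm.
(b) rₐ = a(1 + e) = 2.355e+07 · (1 + 0.5211) = 2.355e+07 · 1.5211 ≈ 3.582e+07 m = 35.82 Mm.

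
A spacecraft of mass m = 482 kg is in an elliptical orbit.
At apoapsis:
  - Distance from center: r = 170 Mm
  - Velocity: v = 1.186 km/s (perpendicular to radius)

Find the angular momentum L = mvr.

Convert to SI: r = 170 Mm = 1.7e+08 m; v = 1.186 km/s = 1186 m/s.
Since v is perpendicular to r, L = m · v · r.
L = 482 · 1186 · 1.7e+08 kg·m²/s ≈ 9.718e+13 kg·m²/s.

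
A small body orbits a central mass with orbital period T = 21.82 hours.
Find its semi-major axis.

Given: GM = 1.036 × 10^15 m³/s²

Convert to SI: T = 21.82 hours = 78552 s.
Invert Kepler's third law: a = (GM · T² / (4π²))^(1/3).
Substituting T = 78552 s and GM = 1.036e+15 m³/s²:
a = (1.036e+15 · (78552)² / (4π²))^(1/3) m
a ≈ 5.451e+07 m = 54.51 Mm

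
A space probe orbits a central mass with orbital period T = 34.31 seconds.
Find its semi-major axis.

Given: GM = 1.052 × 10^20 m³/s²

Invert Kepler's third law: a = (GM · T² / (4π²))^(1/3).
Substituting T = 34.31 s and GM = 1.052e+20 m³/s²:
a = (1.052e+20 · (34.31)² / (4π²))^(1/3) m
a ≈ 1.464e+07 m = 14.64 Mm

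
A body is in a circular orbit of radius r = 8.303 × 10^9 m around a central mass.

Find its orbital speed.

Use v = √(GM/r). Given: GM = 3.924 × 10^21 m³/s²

For a circular orbit, gravity supplies the centripetal force, so v = √(GM / r).
v = √(3.924e+21 / 8.303e+09) m/s ≈ 6.875e+05 m/s = 687.5 km/s.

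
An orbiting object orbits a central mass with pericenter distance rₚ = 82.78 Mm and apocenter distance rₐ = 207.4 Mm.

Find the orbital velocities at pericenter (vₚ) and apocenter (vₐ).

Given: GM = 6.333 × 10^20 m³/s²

Convert to SI: rₚ = 82.78 Mm = 8.278e+07 m; rₐ = 207.4 Mm = 2.074e+08 m.
Use the vis-viva equation v² = GM(2/r − 1/a) with a = (rₚ + rₐ)/2 = (8.278e+07 + 2.074e+08)/2 = 1.4509e+08 m.
vₚ = √(GM · (2/rₚ − 1/a)) = √(6.333e+20 · (2/8.278e+07 − 1/1.4509e+08)) m/s ≈ 3.307e+06 m/s = 3307 km/s.
vₐ = √(GM · (2/rₐ − 1/a)) = √(6.333e+20 · (2/2.074e+08 − 1/1.4509e+08)) m/s ≈ 1.32e+06 m/s = 1320 km/s.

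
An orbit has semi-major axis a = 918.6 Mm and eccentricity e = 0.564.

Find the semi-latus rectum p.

Convert to SI: a = 918.6 Mm = 9.186e+08 m.
p = a (1 − e²).
p = 9.186e+08 · (1 − (0.564)²) = 9.186e+08 · 0.681904 ≈ 6.264e+08 m = 626.4 Mm.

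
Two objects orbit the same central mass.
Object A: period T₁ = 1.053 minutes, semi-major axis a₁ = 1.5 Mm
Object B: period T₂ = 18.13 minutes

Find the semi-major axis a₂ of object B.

Convert to SI: T₁ = 1.053 minutes = 63.18 s; a₁ = 1.5 Mm = 1.5e+06 m; T₂ = 18.13 minutes = 1087.8 s.
Kepler's third law: (T₁/T₂)² = (a₁/a₂)³ ⇒ a₂ = a₁ · (T₂/T₁)^(2/3).
T₂/T₁ = 1087.8 / 63.18 = 17.2175.
a₂ = 1.5e+06 · (17.2175)^(2/3) m ≈ 1e+07 m = 10 Mm.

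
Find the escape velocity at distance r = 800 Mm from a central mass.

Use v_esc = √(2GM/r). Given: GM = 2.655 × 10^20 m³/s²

Convert to SI: r = 800 Mm = 8e+08 m.
Escape velocity comes from setting total energy to zero: ½v² − GM/r = 0 ⇒ v_esc = √(2GM / r).
v_esc = √(2 · 2.655e+20 / 8e+08) m/s ≈ 8.147e+05 m/s = 814.7 km/s.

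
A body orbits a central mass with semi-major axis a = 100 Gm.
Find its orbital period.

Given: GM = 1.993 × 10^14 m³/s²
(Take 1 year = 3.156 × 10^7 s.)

Convert to SI: a = 100 Gm = 1e+11 m.
Kepler's third law: T = 2π √(a³ / GM).
Substituting a = 1e+11 m and GM = 1.993e+14 m³/s²:
T = 2π √((1e+11)³ / 1.993e+14) s
T ≈ 1.407e+10 s = 446 years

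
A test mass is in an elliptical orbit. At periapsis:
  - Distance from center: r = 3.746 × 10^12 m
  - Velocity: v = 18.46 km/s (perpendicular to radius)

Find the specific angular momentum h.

Convert to SI: v = 18.46 km/s = 18460 m/s.
With v perpendicular to r, h = r · v.
h = 3.746e+12 · 18460 m²/s ≈ 6.915e+16 m²/s.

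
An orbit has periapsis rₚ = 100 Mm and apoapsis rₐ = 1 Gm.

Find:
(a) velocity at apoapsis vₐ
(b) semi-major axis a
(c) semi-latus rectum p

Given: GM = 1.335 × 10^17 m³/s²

Convert to SI: rₚ = 100 Mm = 1e+08 m; rₐ = 1 Gm = 1e+09 m.
(a) With a = (rₚ + rₐ)/2 = 5.5e+08 m, vₐ = √(GM (2/rₐ − 1/a)) = √(1.335e+17 · (2/1e+09 − 1/5.5e+08)) m/s ≈ 4927 m/s
(b) a = (rₚ + rₐ)/2 = (1e+08 + 1e+09)/2 ≈ 5.5e+08 m
(c) From a = (rₚ + rₐ)/2 = 5.5e+08 m and e = (rₐ − rₚ)/(rₐ + rₚ) = 0.818182, p = a(1 − e²) = 5.5e+08 · (1 − (0.818182)²) ≈ 1.818e+08 m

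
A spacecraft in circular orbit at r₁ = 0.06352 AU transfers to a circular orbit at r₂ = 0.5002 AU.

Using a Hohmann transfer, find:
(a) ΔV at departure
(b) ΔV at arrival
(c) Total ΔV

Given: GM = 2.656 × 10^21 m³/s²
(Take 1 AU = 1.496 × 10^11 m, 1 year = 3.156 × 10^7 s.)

Convert to SI: r₁ = 0.06352 AU = 9.50259e+09 m; r₂ = 0.5002 AU = 7.48299e+10 m.
Transfer semi-major axis: a_t = (r₁ + r₂)/2 = (9.50259e+09 + 7.48299e+10)/2 = 4.21663e+10 m.
Circular speeds: v₁ = √(GM/r₁) = 528680 m/s, v₂ = √(GM/r₂) = 188398 m/s.
Transfer speeds (vis-viva v² = GM(2/r − 1/a_t)): v₁ᵗ = 704284 m/s, v₂ᵗ = 89436.5 m/s.
(a) ΔV₁ = |v₁ᵗ − v₁| ≈ 1.756e+05 m/s = 37.05 AU/year.
(b) ΔV₂ = |v₂ − v₂ᵗ| ≈ 9.896e+04 m/s = 20.88 AU/year.
(c) ΔV_total = ΔV₁ + ΔV₂ ≈ 2.746e+05 m/s = 57.92 AU/year.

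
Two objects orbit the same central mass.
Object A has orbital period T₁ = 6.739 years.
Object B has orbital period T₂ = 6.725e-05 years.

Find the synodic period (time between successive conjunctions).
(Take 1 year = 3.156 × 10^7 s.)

Convert to SI: T₁ = 6.739 years = 2.12683e+08 s; T₂ = 6.725e-05 years = 2122.41 s.
T_syn = |T₁ · T₂ / (T₁ − T₂)|.
T_syn = |2.12683e+08 · 2122.41 / (2.12683e+08 − 2122.41)| s ≈ 2122 s = 6.725e-05 years.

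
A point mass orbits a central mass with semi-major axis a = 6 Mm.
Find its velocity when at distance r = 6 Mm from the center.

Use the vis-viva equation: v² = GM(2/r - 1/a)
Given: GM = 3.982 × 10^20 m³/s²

Convert to SI: a = 6 Mm = 6e+06 m; r = 6 Mm = 6e+06 m.
Vis-viva: v = √(GM · (2/r − 1/a)).
2/r − 1/a = 2/6e+06 − 1/6e+06 = 1.66667e-07 m⁻¹.
v = √(3.982e+20 · 1.66667e-07) m/s ≈ 8.147e+06 m/s = 8147 km/s.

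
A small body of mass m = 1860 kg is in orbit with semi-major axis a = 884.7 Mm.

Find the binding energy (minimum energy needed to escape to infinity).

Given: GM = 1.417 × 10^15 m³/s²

Convert to SI: a = 884.7 Mm = 8.847e+08 m.
Total orbital energy is E = −GMm/(2a); binding energy is E_bind = −E = GMm/(2a).
E_bind = 1.417e+15 · 1860 / (2 · 8.847e+08) J ≈ 1.49e+09 J = 1.49 GJ.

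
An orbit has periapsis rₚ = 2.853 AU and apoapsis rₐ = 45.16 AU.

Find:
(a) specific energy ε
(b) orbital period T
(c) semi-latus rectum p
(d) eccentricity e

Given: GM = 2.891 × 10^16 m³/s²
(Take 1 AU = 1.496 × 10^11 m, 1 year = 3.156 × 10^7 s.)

Convert to SI: rₚ = 2.853 AU = 4.26809e+11 m; rₐ = 45.16 AU = 6.75594e+12 m.
(a) With a = (rₚ + rₐ)/2 = 3.59137e+12 m, ε = −GM/(2a) = −2.891e+16/(2 · 3.59137e+12) J/kg ≈ -4025 J/kg
(b) With a = (rₚ + rₐ)/2 = 3.59137e+12 m, T = 2π √(a³/GM) = 2π √((3.59137e+12)³/2.891e+16) s ≈ 2.515e+11 s
(c) From a = (rₚ + rₐ)/2 = 3.59137e+12 m and e = (rₐ − rₚ)/(rₐ + rₚ) = 0.881157, p = a(1 − e²) = 3.59137e+12 · (1 − (0.881157)²) ≈ 8.029e+11 m
(d) e = (rₐ − rₚ)/(rₐ + rₚ) = (6.75594e+12 − 4.26809e+11)/(6.75594e+12 + 4.26809e+11) ≈ 0.8812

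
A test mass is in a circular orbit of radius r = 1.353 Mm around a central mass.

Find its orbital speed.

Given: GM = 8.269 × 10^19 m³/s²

Convert to SI: r = 1.353 Mm = 1.353e+06 m.
For a circular orbit, gravity supplies the centripetal force, so v = √(GM / r).
v = √(8.269e+19 / 1.353e+06) m/s ≈ 7.818e+06 m/s = 7818 km/s.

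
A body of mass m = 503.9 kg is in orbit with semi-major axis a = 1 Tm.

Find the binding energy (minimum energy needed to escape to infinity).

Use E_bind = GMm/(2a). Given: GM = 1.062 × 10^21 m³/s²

Convert to SI: a = 1 Tm = 1e+12 m.
Total orbital energy is E = −GMm/(2a); binding energy is E_bind = −E = GMm/(2a).
E_bind = 1.062e+21 · 503.9 / (2 · 1e+12) J ≈ 2.676e+11 J = 267.6 GJ.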